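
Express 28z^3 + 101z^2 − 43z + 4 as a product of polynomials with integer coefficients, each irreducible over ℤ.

(4z − 1)(7z − 1)(z + 4)

Testing divisors of the constant over divisors of the leading coefficient, z = −4 is a root, so (z + 4) divides it; the quotient is 28z^2 − 11z + 1.
The remaining quadratic factors as (7z − 1)(4z − 1).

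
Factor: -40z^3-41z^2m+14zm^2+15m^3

Group: 5z(-8z^2-13zm-5m^2) - 3m(-8z^2-13zm-5m^2); both groups contain (-8z^2-13zm-5m^2), so (5z-3m) is a factor with cofactor -8z^2-13zm-5m^2.
The cofactor groups again: -8z^2-13zm-5m^2 = -8z(z+m) - 5m(z+m); both groups contain (z+m), giving -(8z+5m)(z+m).

-(5z-3m)(8z+5m)(z+m)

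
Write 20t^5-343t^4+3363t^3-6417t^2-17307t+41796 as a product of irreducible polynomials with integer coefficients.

(4t+9)(5t-12)(t-3)(t^2-14t+129)

Testing divisors of the constant over divisors of the leading coefficient, t = 3 is a root, giving the factor (t-3) and quotient 20t^4-283t^3+2514t^2+1125t-13932.
Then t = 12/5 is a root, so (5t-12) divides it; the quotient is 4t^3-47t^2+390t+1161.
Continuing, t = -9/4 is a root, so (4t+9) divides it; the quotient is t^2-14t+129.
The quadratic t^2-14t+129 has discriminant -320 < 0 and is irreducible over ℤ.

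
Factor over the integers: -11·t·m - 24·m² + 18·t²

(2·t - 3·m)·(9·t + 8·m)

Group: 9·t·(2·t - 3·m) + 8·m·(2·t - 3·m); both groups contain (2·t - 3·m).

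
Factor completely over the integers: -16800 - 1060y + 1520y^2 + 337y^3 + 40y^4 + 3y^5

Testing divisors of the constant over divisors of the leading coefficient, y = -6 is a root, so (y + 6) is a factor; dividing leaves 3y^4 + 22y^3 + 205y^2 + 290y - 2800.
Next, y = 8/3 is a root, giving the factor (3y - 8) and quotient y^3 + 10y^2 + 95y + 350.
Next, y = -5 is a root, so (y + 5) is a factor; dividing leaves y^2 + 5y + 70.
The quadratic y^2 + 5y + 70 has discriminant -255 < 0 and is irreducible over ℤ.

(3y - 8)(y + 5)(y + 6)(y^2 + 5y + 70)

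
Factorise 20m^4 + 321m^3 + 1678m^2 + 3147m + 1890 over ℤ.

Testing divisors of the constant over divisors of the leading coefficient, m = -7 is a root, so (m + 7) is a factor; dividing leaves 20m^3 + 181m^2 + 411m + 270.
Then m = -6 is a root, giving the factor (m + 6) and quotient 20m^2 + 61m + 45.
The remaining quadratic factors as (4m + 5)(5m + 9).

(4m + 5)(5m + 9)(m + 6)(m + 7)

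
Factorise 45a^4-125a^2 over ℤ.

5a^2(3a+5)(3a-5)

Factor out 5a^2, leaving 9a^2-25, which is a difference of two squares.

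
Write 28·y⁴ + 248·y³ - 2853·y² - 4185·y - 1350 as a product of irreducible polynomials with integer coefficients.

Trying the rational-root candidates, y = 15/2 is a root, so (2·y - 15) is a factor; dividing leaves 14·y³ + 229·y² + 291·y + 90.
Continuing, y = -6/7 is a root, giving the factor (7·y + 6) and quotient 2·y² + 31·y + 15.
The remaining quadratic factors as (2·y + 1)(y + 15).

(2·y + 1)·(2·y - 15)·(7·y + 6)·(y + 15)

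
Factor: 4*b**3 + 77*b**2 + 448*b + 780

(4*b + 13)*(b + 10)*(b + 6)

Trying the rational-root candidates, b = -10 is a root, so (b + 10) divides it; the quotient is 4*b**2 + 37*b + 78.
The remaining quadratic factors as (4*b + 13)(b + 6).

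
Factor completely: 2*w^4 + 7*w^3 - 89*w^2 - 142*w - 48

Among the possible rational roots, w = -1 is a root, so (w + 1) is a factor; dividing leaves 2*w^3 + 5*w^2 - 94*w - 48.
Next, w = -1/2 is a root, so (2*w + 1) divides it; the quotient is w^2 + 2*w - 48.
The remaining quadratic factors as (w - 6)(w + 8).

(2*w + 1)*(w + 1)*(w + 8)*(w - 6)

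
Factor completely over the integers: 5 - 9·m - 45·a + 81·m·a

Group as (81·m·a - 9·m) + (-45·a + 5) = 9·m·(9·a - 1) - 5·(9·a - 1).
Both groups share the factor (9·a - 1).

(9·a - 1)·(9·m - 5)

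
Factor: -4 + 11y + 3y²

(3y - 1)(y + 4)

Need a pair with product 3·(-4) = -12 and sum 11: that's 12 and -1.
Split the middle term: 3y² + 12y - y - 4 = 3y(y + 4) - (y + 4).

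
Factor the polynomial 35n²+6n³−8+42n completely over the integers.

By the rational root theorem, n = 1/6 is a root, giving the factor (6n−1) and quotient n²+6n+8.
The remaining quadratic factors as (n+2)(n+4).

(6n−1)(n+2)(n+4)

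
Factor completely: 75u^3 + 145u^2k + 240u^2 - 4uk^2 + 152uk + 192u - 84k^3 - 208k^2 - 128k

(3u - 2k)(5u + 6k + 8)(5u + 7k + 8)

Group: 5u(15u^2 + 8uk + 24u - 12k^2 - 16k) + (7k + 8)(15u^2 + 8uk + 24u - 12k^2 - 16k); both groups contain (15u^2 + 8uk + 24u - 12k^2 - 16k), so (5u + 7k + 8) is a factor with cofactor 15u^2 + 8uk + 24u - 12k^2 - 16k.
The cofactor groups again: 15u^2 + 8uk + 24u - 12k^2 - 16k = 5u(3u - 2k) + (6k + 8)(3u - 2k); both groups contain (3u - 2k), giving (5u + 6k + 8)(3u - 2k).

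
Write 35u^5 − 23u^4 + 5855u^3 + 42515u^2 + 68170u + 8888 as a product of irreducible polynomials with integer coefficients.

By the rational root theorem, u = −11/5 is a root, so (5u + 11) divides it; the quotient is 7u^4 − 20u^3 + 1215u^2 + 5830u + 808.
Next, u = −4 is a root, so (u + 4) divides it; the quotient is 7u^3 − 48u^2 + 1407u + 202.
Continuing, u = −1/7 is a root, so (7u + 1) is a factor; dividing leaves u^2 − 7u + 202.
The quadratic u^2 − 7u + 202 has discriminant −759 < 0 and is irreducible over ℤ.

(5u + 11)(7u + 1)(u + 4)(u^2 − 7u + 202)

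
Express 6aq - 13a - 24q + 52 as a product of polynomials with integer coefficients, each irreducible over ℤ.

(6q - 13)(a - 4)

Group as (6aq - 13a) + (-24q + 52) = a(6q - 13) - 4(6q - 13).
Both groups share the factor (6q - 13).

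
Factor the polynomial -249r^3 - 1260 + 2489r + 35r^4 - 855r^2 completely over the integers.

Among the possible rational roots, r = 5/7 is a root, giving the factor (7r - 5) and quotient 5r^3 - 32r^2 - 145r + 252.
Next, r = -4 is a root, so (r + 4) is a factor; dividing leaves 5r^2 - 52r + 63.
The remaining quadratic factors as (r - 9)(5r - 7).

(5r - 7)(7r - 5)(r + 4)(r - 9)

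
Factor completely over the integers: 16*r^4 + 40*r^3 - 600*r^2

Pull out the common factor 8*r^2, then factor the remaining trinomial.

8*r^2*(2*r + 15)*(r - 5)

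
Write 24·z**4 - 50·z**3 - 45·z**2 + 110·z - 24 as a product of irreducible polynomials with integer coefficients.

(2·z + 3)·(3·z - 4)·(4·z - 1)·(z - 2)

By the rational root theorem, z = -3/2 is a root, so (2·z + 3) divides it; the quotient is 12·z**3 - 43·z**2 + 42·z - 8.
Then z = 4/3 is a root, giving the factor (3·z - 4) and quotient 4·z**2 - 9·z + 2.
The remaining quadratic factors as (z - 2)(4·z - 1).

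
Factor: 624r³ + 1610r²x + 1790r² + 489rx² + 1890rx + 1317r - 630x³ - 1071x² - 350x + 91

Group: 8r(78r² + 55rx + 97r - 42x² - 35x + 7) + (15x + 13)(78r² + 55rx + 97r - 42x² - 35x + 7); both groups contain (78r² + 55rx + 97r - 42x² - 35x + 7), so (8r + 15x + 13) is a factor with cofactor 78r² + 55rx + 97r - 42x² - 35x + 7.
The cofactor groups again: 78r² + 55rx + 97r - 42x² - 35x + 7 = 13r(6r + 7x + 7) + (-6x + 1)(6r + 7x + 7); both groups contain (6r + 7x + 7), giving (13r - 6x + 1)(6r + 7x + 7).

(13r - 6x + 1)(6r + 7x + 7)(8r + 15x + 13)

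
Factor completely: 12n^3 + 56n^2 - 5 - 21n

Trying the rational-root candidates, n = 1/2 is a root, so (2n - 1) divides it; the quotient is 6n^2 + 31n + 5.
The remaining quadratic factors as (6n + 1)(n + 5).

(2n - 1)(6n + 1)(n + 5)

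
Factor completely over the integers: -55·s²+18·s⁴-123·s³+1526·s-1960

Among the possible rational roots, s = 14/3 is a root, so (3·s-14) divides it; the quotient is 6·s³-13·s²-79·s+140.
Then s = 5/3 is a root, giving the factor (3·s-5) and quotient 2·s²-s-28.
The remaining quadratic factors as (2·s+7)(s-4).

(2·s+7)·(3·s-14)·(3·s-5)·(s-4)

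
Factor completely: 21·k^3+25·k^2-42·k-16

(3·k+1)·(7·k-8)·(k+2)

Among the possible rational roots, k = -2 is a root, so (k+2) divides it; the quotient is 21·k^2-17·k-8.
The remaining quadratic factors as (7·k-8)(3·k+1).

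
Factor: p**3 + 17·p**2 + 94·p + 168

Testing divisors of the constant over divisors of the leading coefficient, p = -6 is a root, so (p + 6) is a factor; dividing leaves p**2 + 11·p + 28.
The remaining quadratic factors as (p + 4)(p + 7).

(p + 4)·(p + 6)·(p + 7)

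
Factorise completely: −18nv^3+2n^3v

2nv(n+3v)(n−3v)

Factor out 2nv, leaving n^2−9v^2, which is a difference of two squares.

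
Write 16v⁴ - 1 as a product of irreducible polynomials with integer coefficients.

Write as (4v²)² − (1)², then factor 4v² - 1 once more.

(2v + 1)(2v - 1)(4v² + 1)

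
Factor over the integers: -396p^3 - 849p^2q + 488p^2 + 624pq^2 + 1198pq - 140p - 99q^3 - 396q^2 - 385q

Group: 9p(-44p^2 - 109pq + 20p + 33q^2 + 55q) + (-3q - 7)(-44p^2 - 109pq + 20p + 33q^2 + 55q); both groups contain (-44p^2 - 109pq + 20p + 33q^2 + 55q), so (9p - 3q - 7) is a factor with cofactor -44p^2 - 109pq + 20p + 33q^2 + 55q.
The cofactor groups again: -44p^2 - 109pq + 20p + 33q^2 + 55q = -11p(4p + 11q) + (3q + 5)(4p + 11q); both groups contain (4p + 11q), giving -(11p - 3q - 5)(4p + 11q).

-(11p - 3q - 5)(4p + 11q)(9p - 3q - 7)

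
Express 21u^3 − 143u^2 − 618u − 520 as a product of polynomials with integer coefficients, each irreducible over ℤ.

(3u + 4)(7u + 13)(u − 10)

Trying the rational-root candidates, u = 10 is a root, so (u − 10) is a factor; dividing leaves 21u^2 + 67u + 52.
The remaining quadratic factors as (3u + 4)(7u + 13).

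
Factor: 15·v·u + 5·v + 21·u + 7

Group as (15·v·u + 5·v) + (21·u + 7) = 5·v·(3·u + 1) + 7·(3·u + 1).
Both groups share the factor (3·u + 1).

(3·u + 1)·(5·v + 7)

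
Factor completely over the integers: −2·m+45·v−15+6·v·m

Group as (6·v·m+45·v) + (−2·m−15) = 3·v·(2·m+15) − (2·m+15).
Both groups share the factor (2·m+15).

(2·m+15)·(3·v−1)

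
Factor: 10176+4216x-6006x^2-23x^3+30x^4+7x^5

By the rational root theorem, x = 12/7 is a root, giving the factor (7x-12) and quotient x^4+6x^3+7x^2-846x-848.
Next, x = 8 is a root, giving the factor (x-8) and quotient x^3+14x^2+119x+106.
Next, x = -1 is a root, so (x+1) is a factor; dividing leaves x^2+13x+106.
The quadratic x^2+13x+106 has discriminant -255 < 0 and is irreducible over ℤ.

(7x-12)(x+1)(x-8)(x^2+13x+106)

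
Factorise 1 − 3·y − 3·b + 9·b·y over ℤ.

Group as (9·b·y − 3·b) + (−3·y + 1) = 3·b·(3·y − 1) − (3·y − 1).
Both groups share the factor (3·y − 1).

(3·b − 1)·(3·y − 1)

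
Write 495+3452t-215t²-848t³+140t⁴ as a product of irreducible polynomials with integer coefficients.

Among the possible rational roots, t = -9/5 is a root, so (5t+9) divides it; the quotient is 28t³-220t²+353t+55.
Next, t = -1/7 is a root, giving the factor (7t+1) and quotient 4t²-32t+55.
The remaining quadratic factors as (2t-5)(2t-11).

(2t-11)(2t-5)(5t+9)(7t+1)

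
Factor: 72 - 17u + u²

(u - 8)(u - 9)

Two integers with product 72 and sum -17 are -8 and -9.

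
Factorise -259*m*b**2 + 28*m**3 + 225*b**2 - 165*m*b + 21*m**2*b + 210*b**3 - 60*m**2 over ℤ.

(7*m - 14*b - 15)*(m - b)*(4*m + 15*b)

Group: 7*m*(4*m**2 + 11*m*b - 15*b**2) + (-14*b - 15)*(4*m**2 + 11*m*b - 15*b**2); both groups contain (4*m**2 + 11*m*b - 15*b**2), so (7*m - 14*b - 15) is a factor with cofactor 4*m**2 + 11*m*b - 15*b**2.
The cofactor groups again: 4*m**2 + 11*m*b - 15*b**2 = m*(4*m + 15*b) - b*(4*m + 15*b); both groups contain (4*m + 15*b), giving (m - b)*(4*m + 15*b).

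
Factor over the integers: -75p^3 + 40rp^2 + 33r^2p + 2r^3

Group: r(2r^2 + 3rp - 5p^2) + 15p(2r^2 + 3rp - 5p^2); both groups contain (2r^2 + 3rp - 5p^2), so (r + 15p) is a factor with cofactor 2r^2 + 3rp - 5p^2.
The cofactor groups again: 2r^2 + 3rp - 5p^2 = 2r(r - p) + 5p(r - p); both groups contain (r - p), giving (2r + 5p)(r - p).

(r - p)(r + 15p)(2r + 5p)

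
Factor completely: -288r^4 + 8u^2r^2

8r^2(u - 6r)(u + 6r)

Pull out the common factor 8r^2; u^2 - 36r^2 is a difference of squares.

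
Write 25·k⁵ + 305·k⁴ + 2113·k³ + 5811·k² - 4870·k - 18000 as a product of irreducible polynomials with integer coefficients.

(5·k + 9)·(5·k - 8)·(k + 5)·(k² + 7·k + 50)

Trying the rational-root candidates, k = -9/5 is a root, so (5·k + 9) divides it; the quotient is 5·k⁴ + 52·k³ + 329·k² + 570·k - 2000.
Next, k = -5 is a root, giving the factor (k + 5) and quotient 5·k³ + 27·k² + 194·k - 400.
Continuing, k = 8/5 is a root, giving the factor (5·k - 8) and quotient k² + 7·k + 50.
The quadratic k² + 7·k + 50 has discriminant -151 < 0 and is irreducible over ℤ.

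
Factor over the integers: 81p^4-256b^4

(3p)⁴ − (4b)⁴ = ((3p)² − (4b)²)((3p)² + (4b)²); the first factor splits again, the second (9p^2+16b^2) is irreducible.

(3p-4b)(3p+4b)(9p^2+16b^2)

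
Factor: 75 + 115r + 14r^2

Need a pair with product 14·75 = 1050 and sum 115: that's 10 and 105.
Split the middle term: 14r^2 + 10r + 105r + 75 = 2r(7r + 5) + 15(7r + 5).

(2r + 15)(7r + 5)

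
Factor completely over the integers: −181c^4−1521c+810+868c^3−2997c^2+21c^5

(3c−1)(7c+5)(c−6)(c^2−3c+27)

Trying the rational-root candidates, c = 6 is a root, so (c−6) divides it; the quotient is 21c^4−55c^3+538c^2+231c−135.
Next, c = 1/3 is a root, so (3c−1) divides it; the quotient is 7c^3−16c^2+174c+135.
Then c = −5/7 is a root, giving the factor (7c+5) and quotient c^2−3c+27.
The quadratic c^2−3c+27 has discriminant −99 < 0 and is irreducible over ℤ.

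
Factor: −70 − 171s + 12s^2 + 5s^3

Among the possible rational roots, s = 5 is a root, so (s − 5) is a factor; dividing leaves 5s^2 + 37s + 14.
The remaining quadratic factors as (s + 7)(5s + 2).

(5s + 2)(s + 7)(s − 5)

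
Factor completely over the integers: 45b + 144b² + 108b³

9b(2b + 1)(6b + 5)

Pull out the common factor 9b, then factor the remaining trinomial.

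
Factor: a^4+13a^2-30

Substitute u = a^2 to get a quadratic in u, then factor.
a^2+15 is irreducible over ℤ (always positive, so no real roots).
a^2-2 is irreducible over ℤ (2 is not a perfect square).

(a^2+15)(a^2-2)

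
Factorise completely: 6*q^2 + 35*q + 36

Need a pair with product 6·36 = 216 and sum 35: that's 27 and 8.
Split the middle term: 6*q^2 + 27*q + 8*q + 36 = 3*q*(2*q + 9) + 4*(2*q + 9).

(2*q + 9)*(3*q + 4)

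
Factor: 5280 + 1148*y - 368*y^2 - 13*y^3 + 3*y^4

(3*y + 8)*(y + 10)*(y - 11)*(y - 6)

Trying the rational-root candidates, y = -8/3 is a root, giving the factor (3*y + 8) and quotient y^3 - 7*y^2 - 104*y + 660.
Next, y = 6 is a root, so (y - 6) divides it; the quotient is y^2 - y - 110.
The remaining quadratic factors as (y + 10)(y - 11).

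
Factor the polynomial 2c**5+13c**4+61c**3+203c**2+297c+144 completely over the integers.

Trying the rational-root candidates, c = -3 is a root, so (c+3) divides it; the quotient is 2c**4+7c**3+40c**2+83c+48.
Next, c = -3/2 is a root, so (2c+3) divides it; the quotient is c**3+2c**2+17c+16.
Continuing, c = -1 is a root, giving the factor (c+1) and quotient c**2+c+16.
The quadratic c**2+c+16 has discriminant -63 < 0 and is irreducible over ℤ.

(2c+3)(c+1)(c+3)(c**2+c+16)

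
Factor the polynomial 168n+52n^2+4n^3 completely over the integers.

Pull out the common factor 4n, then factor the remaining trinomial.

4n(n+6)(n+7)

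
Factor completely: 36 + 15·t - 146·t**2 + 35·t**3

Among the possible rational roots, t = 4 is a root, so (t - 4) divides it; the quotient is 35·t**2 - 6·t - 9.
The remaining quadratic factors as (7·t + 3)(5·t - 3).

(5·t - 3)·(7·t + 3)·(t - 4)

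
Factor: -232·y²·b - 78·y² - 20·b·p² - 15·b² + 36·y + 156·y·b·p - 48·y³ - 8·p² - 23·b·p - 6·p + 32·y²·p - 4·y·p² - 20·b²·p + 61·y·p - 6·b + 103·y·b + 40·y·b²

Group: y·(-48·y² + 8·y·b + 32·y·p + 18·y - 4·b·p - 3·b - 4·p² - 3·p) + (5·b + 2)·(-48·y² + 8·y·b + 32·y·p + 18·y - 4·b·p - 3·b - 4·p² - 3·p); both groups contain (-48·y² + 8·y·b + 32·y·p + 18·y - 4·b·p - 3·b - 4·p² - 3·p), so (y + 5·b + 2) is a factor with cofactor -48·y² + 8·y·b + 32·y·p + 18·y - 4·b·p - 3·b - 4·p² - 3·p.
The cofactor groups again: -48·y² + 8·y·b + 32·y·p + 18·y - 4·b·p - 3·b - 4·p² - 3·p = -8·y·(6·y - b - p) + (4·p + 3)·(6·y - b - p); both groups contain (6·y - b - p), giving -(8·y - 4·p - 3)·(6·y - b - p).

-(8·y - 4·p - 3)·(6·y - b - p)·(y + 5·b + 2)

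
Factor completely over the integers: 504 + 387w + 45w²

Pull out the common factor 9, then factor the remaining trinomial.

9(5w + 8)(w + 7)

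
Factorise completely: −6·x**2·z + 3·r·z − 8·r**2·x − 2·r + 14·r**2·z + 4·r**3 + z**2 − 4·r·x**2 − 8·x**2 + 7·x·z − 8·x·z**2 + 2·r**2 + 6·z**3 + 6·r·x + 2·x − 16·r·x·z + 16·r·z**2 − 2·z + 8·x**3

(2·r + 2·x + 2·z − 1)·(2·r − 4·x + 3·z + 2)·(r − x + z)

Group: r·(4·r**2 − 4·r·x + 10·r·z + 2·r − 8·x**2 − 2·x·z + 8·x + 6·z**2 + z − 2) + (−x + z)·(4·r**2 − 4·r·x + 10·r·z + 2·r − 8·x**2 − 2·x·z + 8·x + 6·z**2 + z − 2); both groups contain (4·r**2 − 4·r·x + 10·r·z + 2·r − 8·x**2 − 2·x·z + 8·x + 6·z**2 + z − 2), so (r − x + z) is a factor with cofactor 4·r**2 − 4·r·x + 10·r·z + 2·r − 8·x**2 − 2·x·z + 8·x + 6·z**2 + z − 2.
The cofactor groups again: 4·r**2 − 4·r·x + 10·r·z + 2·r − 8·x**2 − 2·x·z + 8·x + 6·z**2 + z − 2 = 2·r·(2·r − 4·x + 3·z + 2) + (2·x + 2·z − 1)·(2·r − 4·x + 3·z + 2); both groups contain (2·r − 4·x + 3·z + 2), giving (2·r + 2·x + 2·z − 1)·(2·r − 4·x + 3·z + 2).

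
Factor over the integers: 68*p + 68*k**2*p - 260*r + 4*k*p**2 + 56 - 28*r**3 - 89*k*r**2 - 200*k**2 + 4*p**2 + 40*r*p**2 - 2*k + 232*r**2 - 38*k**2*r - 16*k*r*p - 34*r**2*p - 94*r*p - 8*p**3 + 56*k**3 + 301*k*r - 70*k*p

Group: 7*k*(8*k**2 - 10*k*r + 12*k*p - 24*k - 7*r**2 - 12*r*p + 51*r + 4*p**2 - 10*p - 14) + (4*r - 2*p - 4)*(8*k**2 - 10*k*r + 12*k*p - 24*k - 7*r**2 - 12*r*p + 51*r + 4*p**2 - 10*p - 14); both groups contain (8*k**2 - 10*k*r + 12*k*p - 24*k - 7*r**2 - 12*r*p + 51*r + 4*p**2 - 10*p - 14), so (7*k + 4*r - 2*p - 4) is a factor with cofactor 8*k**2 - 10*k*r + 12*k*p - 24*k - 7*r**2 - 12*r*p + 51*r + 4*p**2 - 10*p - 14.
The cofactor groups again: 8*k**2 - 10*k*r + 12*k*p - 24*k - 7*r**2 - 12*r*p + 51*r + 4*p**2 - 10*p - 14 = 4*k*(2*k + r + 2*p - 7) + (-7*r + 2*p + 2)*(2*k + r + 2*p - 7); both groups contain (2*k + r + 2*p - 7), giving (4*k - 7*r + 2*p + 2)*(2*k + r + 2*p - 7).

(2*k + r + 2*p - 7)*(4*k - 7*r + 2*p + 2)*(7*k + 4*r - 2*p - 4)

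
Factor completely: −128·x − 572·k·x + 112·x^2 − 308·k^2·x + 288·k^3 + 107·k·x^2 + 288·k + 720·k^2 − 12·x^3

(4·k − x + 8)·(8·k − 3·x + 4)·(9·k − 4·x)

Group: 4·k·(72·k^2 − 59·k·x + 36·k + 12·x^2 − 16·x) + (−x + 8)·(72·k^2 − 59·k·x + 36·k + 12·x^2 − 16·x); both groups contain (72·k^2 − 59·k·x + 36·k + 12·x^2 − 16·x), so (4·k − x + 8) is a factor with cofactor 72·k^2 − 59·k·x + 36·k + 12·x^2 − 16·x.
The cofactor groups again: 72·k^2 − 59·k·x + 36·k + 12·x^2 − 16·x = 9·k·(8·k − 3·x + 4) − 4·x·(8·k − 3·x + 4); both groups contain (8·k − 3·x + 4), giving (9·k − 4·x)·(8·k − 3·x + 4).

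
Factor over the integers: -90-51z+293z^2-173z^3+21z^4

(3z-5)(7z+3)(z-1)(z-6)

Trying the rational-root candidates, z = -3/7 is a root, so (7z+3) divides it; the quotient is 3z^3-26z^2+53z-30.
Next, z = 5/3 is a root, giving the factor (3z-5) and quotient z^2-7z+6.
The remaining quadratic factors as (z-1)(z-6).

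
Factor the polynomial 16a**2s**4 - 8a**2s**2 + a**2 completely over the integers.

Every term has a factor of a**2; factoring it out leaves 16s**4 - 8s**2 + 1.
Recognize a perfect-square trinomial with the parts 1 and 4s**2.
-4s**2 + 1 is again a difference of squares: (-2s + 1)(2s + 1).

a**2(2s + 1)**2(2s - 1)**2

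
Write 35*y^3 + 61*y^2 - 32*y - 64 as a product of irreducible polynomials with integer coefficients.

Trying the rational-root candidates, y = -8/7 is a root, so (7*y + 8) divides it; the quotient is 5*y^2 + 3*y - 8.
The remaining quadratic factors as (y - 1)(5*y + 8).

(5*y + 8)*(7*y + 8)*(y - 1)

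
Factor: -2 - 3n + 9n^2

Need a pair with product 9·(-2) = -18 and sum -3: that's 3 and -6.
Split the middle term: 9n^2 + 3n - 6n - 2 = 3n(3n + 1) - 2(3n + 1).

(3n + 1)(3n - 2)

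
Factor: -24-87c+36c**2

Pull out the common factor 3, then factor the remaining trinomial.

3(3c-8)(4c+1)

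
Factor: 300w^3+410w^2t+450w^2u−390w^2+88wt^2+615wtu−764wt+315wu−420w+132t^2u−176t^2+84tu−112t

Group: 15w(20w^2+22wt+30wu−26w+33tu−44t+21u−28) + 4t(20w^2+22wt+30wu−26w+33tu−44t+21u−28); both groups contain (20w^2+22wt+30wu−26w+33tu−44t+21u−28), so (15w+4t) is a factor with cofactor 20w^2+22wt+30wu−26w+33tu−44t+21u−28.
The cofactor groups again: 20w^2+22wt+30wu−26w+33tu−44t+21u−28 = 2w(10w+11t+7) + (3u−4)(10w+11t+7); both groups contain (10w+11t+7), giving (2w+3u−4)(10w+11t+7).

(10w+11t+7)(2w+3u−4)(15w+4t)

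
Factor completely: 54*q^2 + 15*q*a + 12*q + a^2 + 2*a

Group: 6*q*(9*q + a + 2) + a*(9*q + a + 2); both groups contain (9*q + a + 2).

(6*q + a)*(9*q + a + 2)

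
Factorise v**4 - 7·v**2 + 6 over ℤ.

(v + 1)·(v - 1)·(v**2 - 6)

Substitute u = v**2 to get a quadratic in u, then factor.
v**2 - 1 is a difference of squares.
v**2 - 6 is irreducible over ℤ (6 is not a perfect square).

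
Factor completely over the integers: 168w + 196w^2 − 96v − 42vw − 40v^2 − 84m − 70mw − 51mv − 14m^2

−(2m + 5v + 14w + 12)(7m + 8v − 14w)

Group: −7m(2m + 5v + 14w + 12) + (−8v + 14w)(2m + 5v + 14w + 12); both groups contain (2m + 5v + 14w + 12).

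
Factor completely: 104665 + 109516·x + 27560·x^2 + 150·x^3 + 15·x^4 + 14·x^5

By the rational root theorem, x = −11 is a root, so (x + 11) is a factor; dividing leaves 14·x^4 − 139·x^3 + 1679·x^2 + 9091·x + 9515.
Next, x = −5/2 is a root, giving the factor (2·x + 5) and quotient 7·x^3 − 87·x^2 + 1057·x + 1903.
Then x = −11/7 is a root, so (7·x + 11) is a factor; dividing leaves x^2 − 14·x + 173.
The quadratic x^2 − 14·x + 173 has discriminant −496 < 0 and is irreducible over ℤ.

(2·x + 5)·(7·x + 11)·(x + 11)·(x^2 − 14·x + 173)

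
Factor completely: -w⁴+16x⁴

(2x-w)(2x+w)(4x²+w²)

(2x)⁴ − (w)⁴ = ((2x)² − (w)²)((2x)² + (w)²); the first factor splits again, the second (4x²+w²) is irreducible.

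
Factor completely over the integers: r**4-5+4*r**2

(r+1)*(r-1)*(r**2+5)

Substitute u = r**2 to get a quadratic in u, then factor.
r**2-1 is a difference of squares.
r**2+5 is irreducible over ℤ (always positive, so no real roots).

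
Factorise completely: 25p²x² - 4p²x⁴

-p²x²(2x + 5)(2x - 5)

Every term has a factor of p²x²; factoring it out leaves -4x² + 25.
Recognize a difference of squares with the parts 5 and 2x.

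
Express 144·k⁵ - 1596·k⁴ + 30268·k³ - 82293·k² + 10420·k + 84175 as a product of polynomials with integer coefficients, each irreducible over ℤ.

Among the possible rational roots, k = -5/6 is a root, giving the factor (6·k + 5) and quotient 24·k⁴ - 286·k³ + 5283·k² - 18118·k + 16835.
Continuing, k = 7/4 is a root, so (4·k - 7) divides it; the quotient is 6·k³ - 61·k² + 1214·k - 2405.
Then k = 13/6 is a root, so (6·k - 13) divides it; the quotient is k² - 8·k + 185.
The quadratic k² - 8·k + 185 has discriminant -676 < 0 and is irreducible over ℤ.

(4·k - 7)·(6·k + 5)·(6·k - 13)·(k² - 8·k + 185)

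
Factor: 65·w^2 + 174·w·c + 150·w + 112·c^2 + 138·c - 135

Group: 13·w·(5·w + 8·c + 15) + (14·c - 9)·(5·w + 8·c + 15); both groups contain (5·w + 8·c + 15).

(13·w + 14·c - 9)·(5·w + 8·c + 15)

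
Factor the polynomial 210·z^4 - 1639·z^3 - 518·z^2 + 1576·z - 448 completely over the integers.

Trying the rational-root candidates, z = 2/5 is a root, so (5·z - 2) divides it; the quotient is 42·z^3 - 311·z^2 - 228·z + 224.
Continuing, z = 8 is a root, so (z - 8) is a factor; dividing leaves 42·z^2 + 25·z - 28.
The remaining quadratic factors as (7·z - 4)(6·z + 7).

(5·z - 2)·(6·z + 7)·(7·z - 4)·(z - 8)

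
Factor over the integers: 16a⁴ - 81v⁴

Write as (4a²)² − (9v²)², then factor 4a² - 9v² once more.

(2a + 3v)(2a - 3v)(4a² + 9v²)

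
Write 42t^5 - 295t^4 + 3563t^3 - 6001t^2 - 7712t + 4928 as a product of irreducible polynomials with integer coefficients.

(2t - 1)(3t - 8)(7t + 8)(t^2 - 5t + 77)

By the rational root theorem, t = -8/7 is a root, so (7t + 8) divides it; the quotient is 6t^4 - 49t^3 + 565t^2 - 1503t + 616.
Then t = 8/3 is a root, so (3t - 8) divides it; the quotient is 2t^3 - 11t^2 + 159t - 77.
Continuing, t = 1/2 is a root, so (2t - 1) is a factor; dividing leaves t^2 - 5t + 77.
The quadratic t^2 - 5t + 77 has discriminant -283 < 0 and is irreducible over ℤ.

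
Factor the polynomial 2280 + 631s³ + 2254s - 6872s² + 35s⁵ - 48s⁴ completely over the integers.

Testing divisors of the constant over divisors of the leading coefficient, s = -3/7 is a root, so (7s + 3) divides it; the quotient is 5s⁴ - 9s³ + 94s² - 1022s + 760.
Then s = 5 is a root, so (s - 5) divides it; the quotient is 5s³ + 16s² + 174s - 152.
Next, s = 4/5 is a root, giving the factor (5s - 4) and quotient s² + 4s + 38.
The quadratic s² + 4s + 38 has discriminant -136 < 0 and is irreducible over ℤ.

(5s - 4)(7s + 3)(s - 5)(s² + 4s + 38)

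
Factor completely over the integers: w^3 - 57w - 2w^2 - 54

Trying the rational-root candidates, w = -6 is a root, giving the factor (w + 6) and quotient w^2 - 8w - 9.
The remaining quadratic factors as (w + 1)(w - 9).

(w + 1)(w + 6)(w - 9)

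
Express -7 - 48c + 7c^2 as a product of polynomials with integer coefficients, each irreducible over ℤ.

Need a pair with product 7·(-7) = -49 and sum -48: that's 1 and -49.
Split the middle term: 7c^2 + c - 49c - 7 = c(7c + 1) - 7(7c + 1).

(7c + 1)(c - 7)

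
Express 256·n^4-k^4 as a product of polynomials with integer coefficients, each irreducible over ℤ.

(4·n-k)·(4·n+k)·(16·n^2+k^2)

Write as (16·n^2)² − (k^2)², then factor 16·n^2-k^2 once more.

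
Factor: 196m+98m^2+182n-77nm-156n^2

-(12n-7m-14)(13n+14m)

Group: -12n(13n+14m) + (7m+14)(13n+14m); both groups contain (13n+14m).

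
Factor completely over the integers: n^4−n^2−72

(n+3)(n−3)(n^2+8)

Substitute u = n^2 to get a quadratic in u, then factor.
n^2+8 is irreducible over ℤ (always positive, so no real roots).
n^2−9 is a difference of squares.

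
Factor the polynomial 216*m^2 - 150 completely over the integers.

6*(6*m + 5)*(6*m - 5)

Every term has a factor of 6. Then 36*m^2 - 25 = (6*m)² − (5)².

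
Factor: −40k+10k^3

Pull out the common factor 10k; k^2−4 is a difference of squares.

10k(k+2)(k−2)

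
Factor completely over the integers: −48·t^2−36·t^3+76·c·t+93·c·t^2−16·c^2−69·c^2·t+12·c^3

(3·c−3·t−4)·(4·c−3·t)·(c−4·t)

Group: c·(12·c^2−21·c·t−16·c+9·t^2+12·t) − 4·t·(12·c^2−21·c·t−16·c+9·t^2+12·t); both groups contain (12·c^2−21·c·t−16·c+9·t^2+12·t), so (c−4·t) is a factor with cofactor 12·c^2−21·c·t−16·c+9·t^2+12·t.
The cofactor groups again: 12·c^2−21·c·t−16·c+9·t^2+12·t = 4·c·(3·c−3·t−4) − 3·t·(3·c−3·t−4); both groups contain (3·c−3·t−4), giving (4·c−3·t)·(3·c−3·t−4).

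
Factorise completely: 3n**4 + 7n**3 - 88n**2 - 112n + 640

(3n - 8)(n + 4)(n + 5)(n - 4)

Trying the rational-root candidates, n = -5 is a root, so (n + 5) is a factor; dividing leaves 3n**3 - 8n**2 - 48n + 128.
Next, n = 8/3 is a root, giving the factor (3n - 8) and quotient n**2 - 16.
The remaining quadratic factors as (n - 4)(n + 4).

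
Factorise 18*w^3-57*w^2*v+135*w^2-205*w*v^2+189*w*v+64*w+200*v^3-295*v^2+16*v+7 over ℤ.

Group: 6*w*(3*w^2-7*w*v+22*w-40*v^2+51*v+7) + (-5*v+1)*(3*w^2-7*w*v+22*w-40*v^2+51*v+7); both groups contain (3*w^2-7*w*v+22*w-40*v^2+51*v+7), so (6*w-5*v+1) is a factor with cofactor 3*w^2-7*w*v+22*w-40*v^2+51*v+7.
The cofactor groups again: 3*w^2-7*w*v+22*w-40*v^2+51*v+7 = w*(3*w+8*v+1) + (-5*v+7)*(3*w+8*v+1); both groups contain (3*w+8*v+1), giving (w-5*v+7)*(3*w+8*v+1).

(6*w-5*v+1)*(w-5*v+7)*(3*w+8*v+1)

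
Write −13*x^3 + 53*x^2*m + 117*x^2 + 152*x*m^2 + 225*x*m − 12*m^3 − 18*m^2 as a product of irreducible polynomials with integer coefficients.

−(x − 6*m − 9)*(13*x − m)*(x + 2*m)

Group: 13*x*(−x^2 + 4*x*m + 9*x + 12*m^2 + 18*m) − m*(−x^2 + 4*x*m + 9*x + 12*m^2 + 18*m); both groups contain (−x^2 + 4*x*m + 9*x + 12*m^2 + 18*m), so (13*x − m) is a factor with cofactor −x^2 + 4*x*m + 9*x + 12*m^2 + 18*m.
The cofactor groups again: −x^2 + 4*x*m + 9*x + 12*m^2 + 18*m = −x*(x − 6*m − 9) − 2*m*(x − 6*m − 9); both groups contain (x − 6*m − 9), giving −(x + 2*m)*(x − 6*m − 9).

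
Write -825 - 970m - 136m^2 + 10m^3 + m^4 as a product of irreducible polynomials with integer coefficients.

Testing divisors of the constant over divisors of the leading coefficient, m = -15 is a root, so (m + 15) divides it; the quotient is m^3 - 5m^2 - 61m - 55.
Next, m = 11 is a root, so (m - 11) divides it; the quotient is m^2 + 6m + 5.
The remaining quadratic factors as (m + 5)(m + 1).

(m + 1)(m + 15)(m + 5)(m - 11)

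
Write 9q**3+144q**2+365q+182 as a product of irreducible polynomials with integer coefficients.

(3q+2)(3q+7)(q+13)

Among the possible rational roots, q = -2/3 is a root, so (3q+2) divides it; the quotient is 3q**2+46q+91.
The remaining quadratic factors as (q+13)(3q+7).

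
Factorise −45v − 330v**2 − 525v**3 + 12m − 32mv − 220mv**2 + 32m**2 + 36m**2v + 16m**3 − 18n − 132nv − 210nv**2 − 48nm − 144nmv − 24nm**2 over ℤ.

Group: 6n(−4m**2 − 24mv − 8m − 35v**2 − 22v − 3) + (−4m + 15v)(−4m**2 − 24mv − 8m − 35v**2 − 22v − 3); both groups contain (−4m**2 − 24mv − 8m − 35v**2 − 22v − 3), so (6n − 4m + 15v) is a factor with cofactor −4m**2 − 24mv − 8m − 35v**2 − 22v − 3.
The cofactor groups again: −4m**2 − 24mv − 8m − 35v**2 − 22v − 3 = −2m(2m + 5v + 1) + (−7v − 3)(2m + 5v + 1); both groups contain (2m + 5v + 1), giving −(2m + 7v + 3)(2m + 5v + 1).

−(6n − 4m + 15v)(2m + 5v + 1)(2m + 7v + 3)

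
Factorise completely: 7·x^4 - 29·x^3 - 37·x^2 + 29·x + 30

By the rational root theorem, x = 1 is a root, so (x - 1) divides it; the quotient is 7·x^3 - 22·x^2 - 59·x - 30.
Next, x = -1 is a root, giving the factor (x + 1) and quotient 7·x^2 - 29·x - 30.
The remaining quadratic factors as (7·x + 6)(x - 5).

(7·x + 6)·(x + 1)·(x - 1)·(x - 5)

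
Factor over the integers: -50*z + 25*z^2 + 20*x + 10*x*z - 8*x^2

Group: -4*x*(2*x - 5*z) + (-5*z + 10)*(2*x - 5*z); both groups contain (2*x - 5*z).

-(2*x - 5*z)*(4*x + 5*z - 10)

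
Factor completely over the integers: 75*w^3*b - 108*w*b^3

3*b*w*(5*w - 6*b)*(5*w + 6*b)

Every term has a factor of 3*w*b. Then 25*w^2 - 36*b^2 = (5*w)² − (6*b)².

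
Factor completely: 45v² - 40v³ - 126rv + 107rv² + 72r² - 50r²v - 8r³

-(2r - v)(4r - 5v)(r + 8v - 9)

Group: r(-8r² + 14rv - 5v²) + (8v - 9)(-8r² + 14rv - 5v²); both groups contain (-8r² + 14rv - 5v²), so (r + 8v - 9) is a factor with cofactor -8r² + 14rv - 5v².
The cofactor groups again: -8r² + 14rv - 5v² = -4r(2r - v) + 5v(2r - v); both groups contain (2r - v), giving -(4r - 5v)(2r - v).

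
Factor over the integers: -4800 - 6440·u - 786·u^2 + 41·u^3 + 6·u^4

Testing divisors of the constant over divisors of the leading coefficient, u = 12 is a root, so (u - 12) divides it; the quotient is 6·u^3 + 113·u^2 + 570·u + 400.
Then u = -5/6 is a root, giving the factor (6·u + 5) and quotient u^2 + 18·u + 80.
The remaining quadratic factors as (u + 10)(u + 8).

(6·u + 5)·(u + 10)·(u + 8)·(u - 12)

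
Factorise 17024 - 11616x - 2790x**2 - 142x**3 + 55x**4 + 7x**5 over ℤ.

(7x - 8)(x + 8)(x - 7)(x**2 + 8x + 38)

Trying the rational-root candidates, x = 8/7 is a root, so (7x - 8) is a factor; dividing leaves x**4 + 9x**3 - 10x**2 - 410x - 2128.
Next, x = -8 is a root, so (x + 8) is a factor; dividing leaves x**3 + x**2 - 18x - 266.
Then x = 7 is a root, so (x - 7) is a factor; dividing leaves x**2 + 8x + 38.
The quadratic x**2 + 8x + 38 has discriminant -88 < 0 and is irreducible over ℤ.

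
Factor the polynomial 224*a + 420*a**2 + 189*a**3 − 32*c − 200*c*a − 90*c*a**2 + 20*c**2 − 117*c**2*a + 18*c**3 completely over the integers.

(c − 7*a)*(9*c − 9*a − 8)*(2*c + 3*a + 4)

Group: 2*c*(9*c**2 − 72*c*a − 8*c + 63*a**2 + 56*a) + (3*a + 4)*(9*c**2 − 72*c*a − 8*c + 63*a**2 + 56*a); both groups contain (9*c**2 − 72*c*a − 8*c + 63*a**2 + 56*a), so (2*c + 3*a + 4) is a factor with cofactor 9*c**2 − 72*c*a − 8*c + 63*a**2 + 56*a.
The cofactor groups again: 9*c**2 − 72*c*a − 8*c + 63*a**2 + 56*a = c*(9*c − 9*a − 8) − 7*a*(9*c − 9*a − 8); both groups contain (9*c − 9*a − 8), giving (c − 7*a)*(9*c − 9*a − 8).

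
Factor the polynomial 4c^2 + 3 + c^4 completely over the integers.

(c^2 + 1)(c^2 + 3)

Substitute u = c^2 to get a quadratic in u, then factor.
c^2 + 3 is irreducible over ℤ (always positive, so no real roots).
c^2 + 1 is irreducible over ℤ (sum of squares).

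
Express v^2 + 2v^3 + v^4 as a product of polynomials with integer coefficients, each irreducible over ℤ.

v^2(v + 1)^2

Factor out v^2 first: what remains is v^2 + 2v + 1.
Recognize a perfect-square trinomial with the parts v and 1.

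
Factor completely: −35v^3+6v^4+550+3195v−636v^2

(6v+1)(v+10)(v−11)(v−5)

By the rational root theorem, v = −10 is a root, so (v+10) divides it; the quotient is 6v^3−95v^2+314v+55.
Then v = 11 is a root, giving the factor (v−11) and quotient 6v^2−29v−5.
The remaining quadratic factors as (v−5)(6v+1).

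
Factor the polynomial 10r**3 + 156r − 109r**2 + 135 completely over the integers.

(2r − 5)(5r + 3)(r − 9)

Testing divisors of the constant over divisors of the leading coefficient, r = 9 is a root, so (r − 9) divides it; the quotient is 10r**2 − 19r − 15.
The remaining quadratic factors as (2r − 5)(5r + 3).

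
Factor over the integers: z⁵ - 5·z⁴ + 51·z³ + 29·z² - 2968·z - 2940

Testing divisors of the constant over divisors of the leading coefficient, z = -1 is a root, so (z + 1) is a factor; dividing leaves z⁴ - 6·z³ + 57·z² - 28·z - 2940.
Next, z = -5 is a root, so (z + 5) divides it; the quotient is z³ - 11·z² + 112·z - 588.
Then z = 7 is a root, so (z - 7) divides it; the quotient is z² - 4·z + 84.
The quadratic z² - 4·z + 84 has discriminant -320 < 0 and is irreducible over ℤ.

(z + 1)·(z + 5)·(z - 7)·(z² - 4·z + 84)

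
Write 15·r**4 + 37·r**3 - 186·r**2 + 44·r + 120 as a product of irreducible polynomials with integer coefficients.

Among the possible rational roots, r = 2 is a root, so (r - 2) divides it; the quotient is 15·r**3 + 67·r**2 - 52·r - 60.
Then r = 6/5 is a root, so (5·r - 6) divides it; the quotient is 3·r**2 + 17·r + 10.
The remaining quadratic factors as (r + 5)(3·r + 2).

(3·r + 2)·(5·r - 6)·(r + 5)·(r - 2)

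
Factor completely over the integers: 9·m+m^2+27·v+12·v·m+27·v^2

Group: 3·v·(9·v+m+9) + m·(9·v+m+9); both groups contain (9·v+m+9).

(3·v+m)·(9·v+m+9)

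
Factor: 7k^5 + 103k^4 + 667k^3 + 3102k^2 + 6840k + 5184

By the rational root theorem, k = -8 is a root, so (k + 8) is a factor; dividing leaves 7k^4 + 47k^3 + 291k^2 + 774k + 648.
Then k = -12/7 is a root, so (7k + 12) divides it; the quotient is k^3 + 5k^2 + 33k + 54.
Next, k = -2 is a root, so (k + 2) divides it; the quotient is k^2 + 3k + 27.
The quadratic k^2 + 3k + 27 has discriminant -99 < 0 and is irreducible over ℤ.

(7k + 12)(k + 2)(k + 8)(k^2 + 3k + 27)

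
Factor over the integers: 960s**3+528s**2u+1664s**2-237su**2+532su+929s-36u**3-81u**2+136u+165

Group: 8s(120s**2+111su+133s+12u**2+47u+33) + (-3u+5)(120s**2+111su+133s+12u**2+47u+33); both groups contain (120s**2+111su+133s+12u**2+47u+33), so (8s-3u+5) is a factor with cofactor 120s**2+111su+133s+12u**2+47u+33.
The cofactor groups again: 120s**2+111su+133s+12u**2+47u+33 = 8s(15s+12u+11) + (u+3)(15s+12u+11); both groups contain (15s+12u+11), giving (8s+u+3)(15s+12u+11).

(15s+12u+11)(8s+u+3)(8s-3u+5)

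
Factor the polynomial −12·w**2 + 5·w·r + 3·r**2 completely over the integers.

Group: −4·w·(3·w + r) + 3·r·(3·w + r); both groups contain (3·w + r).

−(4·w − 3·r)·(3·w + r)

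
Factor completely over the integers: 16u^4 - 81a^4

(2u)⁴ − (3a)⁴ = ((2u)² − (3a)²)((2u)² + (3a)²); the first factor splits again, the second (4u^2 + 9a^2) is irreducible.

(2u - 3a)(2u + 3a)(4u^2 + 9a^2)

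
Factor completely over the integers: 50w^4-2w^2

Every term has a factor of 2w^2. Then 25w^2-1 = (5w)² − (1)².

2w^2(5w+1)(5w-1)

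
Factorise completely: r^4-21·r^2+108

Substitute u = r^2 to get a quadratic in u, then factor.
r^2-9 is a difference of squares.
r^2-12 is irreducible over ℤ (12 is not a perfect square).

(r+3)·(r-3)·(r^2-12)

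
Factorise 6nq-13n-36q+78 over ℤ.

Group as (6nq-13n) + (-36q+78) = n(6q-13) - 6(6q-13).
Both groups share the factor (6q-13).

(6q-13)(n-6)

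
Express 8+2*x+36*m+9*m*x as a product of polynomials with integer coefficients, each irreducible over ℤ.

Group as (9*m*x+36*m) + (2*x+8) = 9*m*(x+4) + 2*(x+4).
Both groups share the factor (x+4).

(9*m+2)*(x+4)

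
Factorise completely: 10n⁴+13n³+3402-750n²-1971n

(2n+9)(5n-6)(n+7)(n-9)

Testing divisors of the constant over divisors of the leading coefficient, n = -9/2 is a root, giving the factor (2n+9) and quotient 5n³-16n²-303n+378.
Continuing, n = 6/5 is a root, so (5n-6) is a factor; dividing leaves n²-2n-63.
The remaining quadratic factors as (n-9)(n+7).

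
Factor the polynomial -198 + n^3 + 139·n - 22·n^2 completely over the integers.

(n - 11)·(n - 2)·(n - 9)

Among the possible rational roots, n = 11 is a root, so (n - 11) is a factor; dividing leaves n^2 - 11·n + 18.
The remaining quadratic factors as (n - 2)(n - 9).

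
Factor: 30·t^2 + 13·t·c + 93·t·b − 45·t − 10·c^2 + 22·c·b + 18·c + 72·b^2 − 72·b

Group: 6·t·(5·t − 2·c + 8·b) + (5·c + 9·b − 9)·(5·t − 2·c + 8·b); both groups contain (5·t − 2·c + 8·b).

(5·t − 2·c + 8·b)·(6·t + 5·c + 9·b − 9)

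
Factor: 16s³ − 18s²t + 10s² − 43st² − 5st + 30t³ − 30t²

Group: 2s(8s² − 21st + 5s + 10t² − 10t) + 3t(8s² − 21st + 5s + 10t² − 10t); both groups contain (8s² − 21st + 5s + 10t² − 10t), so (2s + 3t) is a factor with cofactor 8s² − 21st + 5s + 10t² − 10t.
The cofactor groups again: 8s² − 21st + 5s + 10t² − 10t = s(8s − 5t + 5) − 2t(8s − 5t + 5); both groups contain (8s − 5t + 5), giving (s − 2t)(8s − 5t + 5).

(2s + 3t)(8s − 5t + 5)(s − 2t)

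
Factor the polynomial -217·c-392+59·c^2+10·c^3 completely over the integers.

Among the possible rational roots, c = -7/5 is a root, so (5·c+7) is a factor; dividing leaves 2·c^2+9·c-56.
The remaining quadratic factors as (2·c-7)(c+8).

(2·c-7)·(5·c+7)·(c+8)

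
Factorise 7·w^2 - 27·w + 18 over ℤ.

Need a pair with product 7·18 = 126 and sum -27: that's -21 and -6.
Split the middle term: 7·w^2 - 21·w - 6·w + 18 = 7·w·(w - 3) - 6·(w - 3).

(7·w - 6)·(w - 3)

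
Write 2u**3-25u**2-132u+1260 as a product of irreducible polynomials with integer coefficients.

(2u+15)(u-14)(u-6)

Trying the rational-root candidates, u = 14 is a root, so (u-14) is a factor; dividing leaves 2u**2+3u-90.
The remaining quadratic factors as (2u+15)(u-6).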